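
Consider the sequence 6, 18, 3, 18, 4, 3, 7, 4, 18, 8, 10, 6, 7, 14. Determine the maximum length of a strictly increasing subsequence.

6

Track the smallest tail for each achievable length (strict):
6 → extends → [6]
18 → extends → [6, 18]
3 → replaces 6 → [3, 18]
18 → already a tail → [3, 18]
4 → replaces 18 → [3, 4]
3 → already a tail → [3, 4]
7 → extends → [3, 4, 7]
4 → already a tail → [3, 4, 7]
18 → extends → [3, 4, 7, 18]
8 → replaces 18 → [3, 4, 7, 8]
10 → extends → [3, 4, 7, 8, 10]
6 → replaces 7 → [3, 4, 6, 8, 10]
7 → replaces 8 → [3, 4, 6, 7, 10]
14 → extends → [3, 4, 6, 7, 10, 14]
Six tails, so the longest strictly increasing subsequence has length 6 (e.g. 3, 4, 7, 8, 10, 14).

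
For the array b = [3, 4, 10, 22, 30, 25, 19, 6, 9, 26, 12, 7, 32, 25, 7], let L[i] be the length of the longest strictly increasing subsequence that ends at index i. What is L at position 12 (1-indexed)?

4

dp[i] = 1 + max{dp[j] : j<i, b[j]<b[i]} (or 1 if no such j):
i:      1  2  3  4  5  6  7  8  9 10 11 12 13 14 15
b[i]:   3  4 10 22 30 25 19  6  9 26 12  7 32 25  7
dp:     1  2  3  4  5  5  4  3  4  6  5  4  7  6  4
At index 12 the value is 4.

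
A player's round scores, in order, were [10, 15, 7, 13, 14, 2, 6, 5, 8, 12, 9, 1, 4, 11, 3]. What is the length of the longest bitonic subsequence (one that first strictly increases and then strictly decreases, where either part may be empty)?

7

inc[i] = longest strictly increasing subsequence ending at i; dec[i] = longest strictly decreasing subsequence starting at i:
i:      1  2  3  4  5  6  7  8  9 10 11 12 13 14 15
a[i]:  10 15  7 13 14  2  6  5  8 12  9  1  4 11  3
inc:    1  2  1  2  3  1  2  2  3  4  4  1  2  5  2
dec:    6  6  5  5  5  2  4  3  3  4  3  1  2  2  1
Best peak at i=2 (value 15): inc=2, dec=6, length 2+6−1 = 7.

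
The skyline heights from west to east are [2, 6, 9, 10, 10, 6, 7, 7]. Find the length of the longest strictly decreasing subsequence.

Let dp[i] be the longest strictly decreasing subsequence ending at i:
i:      1  2  3  4  5  6  7  8
a[i]:   2  6  9 10 10  6  7  7
dp:     1  1  1  1  1  2  2  2
Maximum is 2.

2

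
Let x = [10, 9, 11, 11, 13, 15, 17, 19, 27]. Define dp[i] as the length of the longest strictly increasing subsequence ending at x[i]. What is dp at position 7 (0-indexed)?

6

dp[i] = 1 + max{dp[j] : j<i, x[j]<x[i]} (or 1 if no such j):
i:      0  1  2  3  4  5  6  7  8
x[i]:  10  9 11 11 13 15 17 19 27
dp:     1  1  2  2  3  4  5  6  7
At index 7 the value is 6.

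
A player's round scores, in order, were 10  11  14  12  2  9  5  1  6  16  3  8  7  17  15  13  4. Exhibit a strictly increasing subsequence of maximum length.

Patience tails give the LIS length; then backtrack through the dp parents:
10 → extends → [10]
11 → extends → [10, 11]
14 → extends → [10, 11, 14]
12 → replaces 14 → [10, 11, 12]
2 → replaces 10 → [2, 11, 12]
9 → replaces 11 → [2, 9, 12]
5 → replaces 9 → [2, 5, 12]
1 → replaces 2 → [1, 5, 12]
6 → replaces 12 → [1, 5, 6]
16 → extends → [1, 5, 6, 16]
3 → replaces 5 → [1, 3, 6, 16]
8 → replaces 16 → [1, 3, 6, 8]
7 → replaces 8 → [1, 3, 6, 7]
17 → extends → [1, 3, 6, 7, 17]
15 → replaces 17 → [1, 3, 6, 7, 15]
13 → replaces 15 → [1, 3, 6, 7, 13]
4 → replaces 6 → [1, 3, 4, 7, 13]
Length 5; one witness is 10, 11, 14, 16, 17.

10, 11, 14, 16, 17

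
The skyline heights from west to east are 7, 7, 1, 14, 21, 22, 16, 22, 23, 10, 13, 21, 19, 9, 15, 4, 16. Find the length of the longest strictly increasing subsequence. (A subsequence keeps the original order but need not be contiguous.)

Let dp[i] be the length of the longest such subsequence ending at index i:
i:      1  2  3  4  5  6  7  8  9 10 11 12 13 14 15 16 17
a[i]:   7  7  1 14 21 22 16 22 23 10 13 21 19  9 15  4 16
dp:     1  1  1  2  3  4  3  4  5  2  3  4  4  2  4  2  5
Maximum dp value is 5.

5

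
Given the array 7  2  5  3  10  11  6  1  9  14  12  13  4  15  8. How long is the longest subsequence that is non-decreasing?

7

Track the smallest tail for each achievable length (allowing ties):
7 → extends → [7]
2 → replaces 7 → [2]
5 → extends → [2, 5]
3 → replaces 5 → [2, 3]
10 → extends → [2, 3, 10]
11 → extends → [2, 3, 10, 11]
6 → replaces 10 → [2, 3, 6, 11]
1 → replaces 2 → [1, 3, 6, 11]
9 → replaces 11 → [1, 3, 6, 9]
14 → extends → [1, 3, 6, 9, 14]
12 → replaces 14 → [1, 3, 6, 9, 12]
13 → extends → [1, 3, 6, 9, 12, 13]
4 → replaces 6 → [1, 3, 4, 9, 12, 13]
15 → extends → [1, 3, 4, 9, 12, 13, 15]
8 → replaces 9 → [1, 3, 4, 8, 12, 13, 15]
Seven tails, so the longest non-decreasing subsequence has length 7 (e.g. 2, 5, 10, 11, 12, 13, 15).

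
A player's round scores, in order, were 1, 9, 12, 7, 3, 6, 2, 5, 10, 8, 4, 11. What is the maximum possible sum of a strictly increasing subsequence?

Let S[i] be the best sum of a strictly increasing subsequence ending at i:
i:      1  2  3  4  5  6  7  8  9 10 11 12
a[i]:   1  9 12  7  3  6  2  5 10  8  4 11
S:      1 10 22  8  4 10  3  9 20 18  8 31
Maximum is 31 (e.g. 1 + 3 + 6 + 10 + 11).

31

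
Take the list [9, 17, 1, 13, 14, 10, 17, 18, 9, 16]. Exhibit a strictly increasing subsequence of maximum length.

9, 13, 14, 17, 18

Patience tails give the LIS length; then backtrack through the dp parents:
9 → extends → [9]
17 → extends → [9, 17]
1 → replaces 9 → [1, 17]
13 → replaces 17 → [1, 13]
14 → extends → [1, 13, 14]
10 → replaces 13 → [1, 10, 14]
17 → extends → [1, 10, 14, 17]
18 → extends → [1, 10, 14, 17, 18]
9 → replaces 10 → [1, 9, 14, 17, 18]
16 → replaces 17 → [1, 9, 14, 16, 18]
Length 5; one witness is 9, 13, 14, 17, 18.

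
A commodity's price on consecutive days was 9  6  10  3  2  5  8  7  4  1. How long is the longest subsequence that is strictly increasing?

3

Track the smallest tail for each achievable length (strict):
9 → extends → [9]
6 → replaces 9 → [6]
10 → extends → [6, 10]
3 → replaces 6 → [3, 10]
2 → replaces 3 → [2, 10]
5 → replaces 10 → [2, 5]
8 → extends → [2, 5, 8]
7 → replaces 8 → [2, 5, 7]
4 → replaces 5 → [2, 4, 7]
1 → replaces 2 → [1, 4, 7]
Three tails, so the longest strictly increasing subsequence has length 3 (e.g. 3, 5, 8).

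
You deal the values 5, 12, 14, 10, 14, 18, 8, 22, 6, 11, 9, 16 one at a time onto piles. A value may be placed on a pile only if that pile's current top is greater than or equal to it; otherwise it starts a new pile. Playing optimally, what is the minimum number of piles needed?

5

The minimum number of non-increasing subsequences covering a sequence equals the length of its longest strictly increasing subsequence.
LIS length is 5 (e.g. 5, 12, 14, 18, 22), so 5 piles are needed.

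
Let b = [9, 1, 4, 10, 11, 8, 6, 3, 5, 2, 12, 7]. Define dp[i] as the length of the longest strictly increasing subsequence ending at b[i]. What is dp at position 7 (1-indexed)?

3

dp[i] = 1 + max{dp[j] : j<i, b[j]<b[i]} (or 1 if no such j):
i:      1  2  3  4  5  6  7  8  9 10 11 12
b[i]:   9  1  4 10 11  8  6  3  5  2 12  7
dp:     1  1  2  3  4  3  3  2  3  2  5  4
At index 7 the value is 3.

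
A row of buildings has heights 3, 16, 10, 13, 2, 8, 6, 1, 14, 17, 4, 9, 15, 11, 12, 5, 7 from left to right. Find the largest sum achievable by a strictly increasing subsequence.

Let S[i] be the best sum of a strictly increasing subsequence ending at i:
i:      1  2  3  4  5  6  7  8  9 10 11 12 13 14 15 16 17
a[i]:   3 16 10 13  2  8  6  1 14 17  4  9 15 11 12  5  7
S:      3 19 13 26  2 11  9  1 40 57  7 20 55 31 43 12 19
Maximum is 57 (e.g. 3 + 10 + 13 + 14 + 17).

57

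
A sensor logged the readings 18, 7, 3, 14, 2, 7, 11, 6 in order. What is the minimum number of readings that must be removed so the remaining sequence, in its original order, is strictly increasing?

5

Fewest deletions = n − (longest strictly increasing subsequence).
Patience tails:
18 → extends → [18]
7 → replaces 18 → [7]
3 → replaces 7 → [3]
14 → extends → [3, 14]
2 → replaces 3 → [2, 14]
7 → replaces 14 → [2, 7]
11 → extends → [2, 7, 11]
6 → replaces 7 → [2, 6, 11]
Longest strictly increasing subsequence has length 3, so deletions = 8 − 3 = 5.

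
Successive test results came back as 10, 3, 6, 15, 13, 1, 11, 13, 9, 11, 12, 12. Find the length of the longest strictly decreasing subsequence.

4

Let dp[i] be the longest strictly decreasing subsequence ending at i:
i:      1  2  3  4  5  6  7  8  9 10 11 12
a[i]:  10  3  6 15 13  1 11 13  9 11 12 12
dp:     1  2  2  1  2  3  3  2  4  3  3  3
Maximum is 4.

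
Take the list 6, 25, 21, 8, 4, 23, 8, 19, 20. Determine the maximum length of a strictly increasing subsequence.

Track the smallest tail for each achievable length (strict):
6 → extends → [6]
25 → extends → [6, 25]
21 → replaces 25 → [6, 21]
8 → replaces 21 → [6, 8]
4 → replaces 6 → [4, 8]
23 → extends → [4, 8, 23]
8 → already a tail → [4, 8, 23]
19 → replaces 23 → [4, 8, 19]
20 → extends → [4, 8, 19, 20]
Four tails, so the longest strictly increasing subsequence has length 4 (e.g. 6, 8, 19, 20).

4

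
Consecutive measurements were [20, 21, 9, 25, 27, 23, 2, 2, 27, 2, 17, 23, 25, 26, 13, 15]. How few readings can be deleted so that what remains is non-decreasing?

Fewest deletions = n − (longest non-decreasing subsequence).
Patience tails:
20 → extends → [20]
21 → extends → [20, 21]
9 → replaces 20 → [9, 21]
25 → extends → [9, 21, 25]
27 → extends → [9, 21, 25, 27]
23 → replaces 25 → [9, 21, 23, 27]
2 → replaces 9 → [2, 21, 23, 27]
2 → replaces 21 → [2, 2, 23, 27]
27 → extends → [2, 2, 23, 27, 27]
2 → replaces 23 → [2, 2, 2, 27, 27]
17 → replaces 27 → [2, 2, 2, 17, 27]
23 → replaces 27 → [2, 2, 2, 17, 23]
25 → extends → [2, 2, 2, 17, 23, 25]
26 → extends → [2, 2, 2, 17, 23, 25, 26]
13 → replaces 17 → [2, 2, 2, 13, 23, 25, 26]
15 → replaces 23 → [2, 2, 2, 13, 15, 25, 26]
Longest non-decreasing subsequence has length 7, so deletions = 16 − 7 = 9.

9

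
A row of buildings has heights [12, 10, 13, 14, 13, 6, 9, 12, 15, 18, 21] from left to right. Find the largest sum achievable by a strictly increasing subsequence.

Let S[i] be the best sum of a strictly increasing subsequence ending at i:
i:      1  2  3  4  5  6  7  8  9 10 11
a[i]:  12 10 13 14 13  6  9 12 15 18 21
S:     12 10 25 39 25  6 15 27 54 72 93
Maximum is 93 (e.g. 12 + 13 + 14 + 15 + 18 + 21).

93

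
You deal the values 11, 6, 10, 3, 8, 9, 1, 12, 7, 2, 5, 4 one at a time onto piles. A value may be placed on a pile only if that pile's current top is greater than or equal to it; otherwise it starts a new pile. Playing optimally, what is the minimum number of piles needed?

4

The minimum number of non-increasing subsequences covering a sequence equals the length of its longest strictly increasing subsequence.
LIS length is 4 (e.g. 6, 8, 9, 12), so 4 piles are needed.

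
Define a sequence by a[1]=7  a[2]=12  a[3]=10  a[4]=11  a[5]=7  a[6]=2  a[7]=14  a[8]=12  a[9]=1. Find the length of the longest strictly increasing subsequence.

Track the smallest tail for each achievable length (strict):
7 → extends → [7]
12 → extends → [7, 12]
10 → replaces 12 → [7, 10]
11 → extends → [7, 10, 11]
7 → already a tail → [7, 10, 11]
2 → replaces 7 → [2, 10, 11]
14 → extends → [2, 10, 11, 14]
12 → replaces 14 → [2, 10, 11, 12]
1 → replaces 2 → [1, 10, 11, 12]
Four tails, so the longest strictly increasing subsequence has length 4 (e.g. 7, 10, 11, 14).

4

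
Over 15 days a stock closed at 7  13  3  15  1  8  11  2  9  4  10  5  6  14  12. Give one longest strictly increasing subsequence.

Patience tails give the LIS length; then backtrack through the dp parents:
7 → extends → [7]
13 → extends → [7, 13]
3 → replaces 7 → [3, 13]
15 → extends → [3, 13, 15]
1 → replaces 3 → [1, 13, 15]
8 → replaces 13 → [1, 8, 15]
11 → replaces 15 → [1, 8, 11]
2 → replaces 8 → [1, 2, 11]
9 → replaces 11 → [1, 2, 9]
4 → replaces 9 → [1, 2, 4]
10 → extends → [1, 2, 4, 10]
5 → replaces 10 → [1, 2, 4, 5]
6 → extends → [1, 2, 4, 5, 6]
14 → extends → [1, 2, 4, 5, 6, 14]
12 → replaces 14 → [1, 2, 4, 5, 6, 12]
Length 6; one witness is 1, 2, 4, 5, 6, 14.

1, 2, 4, 5, 6, 14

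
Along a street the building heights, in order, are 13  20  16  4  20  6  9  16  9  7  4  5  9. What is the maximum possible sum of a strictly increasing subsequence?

49

Let S[i] be the best sum of a strictly increasing subsequence ending at i:
i:      1  2  3  4  5  6  7  8  9 10 11 12 13
a[i]:  13 20 16  4 20  6  9 16  9  7  4  5  9
S:     13 33 29  4 49 10 19 35 19 17  4  9 26
Maximum is 49 (e.g. 13 + 16 + 20).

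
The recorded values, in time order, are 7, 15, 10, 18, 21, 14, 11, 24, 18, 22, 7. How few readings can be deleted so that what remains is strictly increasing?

Fewest deletions = n − (longest strictly increasing subsequence).
i:      1  2  3  4  5  6  7  8  9 10 11
a[i]:   7 15 10 18 21 14 11 24 18 22  7
dp:     1  2  2  3  4  3  3  5  4  5  1
max dp = 5, so deletions = 11 − 5 = 6.

6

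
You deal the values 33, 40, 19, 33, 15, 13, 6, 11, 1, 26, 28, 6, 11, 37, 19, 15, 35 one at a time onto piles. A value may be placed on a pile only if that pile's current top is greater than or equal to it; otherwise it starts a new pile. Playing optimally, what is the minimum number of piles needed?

5

Place each on the leftmost legal pile:
33 → new pile 1 (tops now [33])
40 → new pile 2 (tops now [33, 40])
19 → pile 1 (tops now [19, 40])
33 → pile 2 (tops now [19, 33])
15 → pile 1 (tops now [15, 33])
13 → pile 1 (tops now [13, 33])
6 → pile 1 (tops now [6, 33])
11 → pile 2 (tops now [6, 11])
1 → pile 1 (tops now [1, 11])
26 → new pile 3 (tops now [1, 11, 26])
28 → new pile 4 (tops now [1, 11, 26, 28])
6 → pile 2 (tops now [1, 6, 26, 28])
11 → pile 3 (tops now [1, 6, 11, 28])
37 → new pile 5 (tops now [1, 6, 11, 28, 37])
19 → pile 4 (tops now [1, 6, 11, 19, 37])
15 → pile 4 (tops now [1, 6, 11, 15, 37])
35 → pile 5 (tops now [1, 6, 11, 15, 35])
Five piles.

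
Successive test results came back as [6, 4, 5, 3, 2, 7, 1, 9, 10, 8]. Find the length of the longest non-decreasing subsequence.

Let dp[i] be the length of the longest such subsequence ending at index i:
i:      1  2  3  4  5  6  7  8  9 10
a[i]:   6  4  5  3  2  7  1  9 10  8
dp:     1  1  2  1  1  3  1  4  5  4
Maximum dp value is 5.

5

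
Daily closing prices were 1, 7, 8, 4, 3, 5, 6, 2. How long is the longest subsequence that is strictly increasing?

4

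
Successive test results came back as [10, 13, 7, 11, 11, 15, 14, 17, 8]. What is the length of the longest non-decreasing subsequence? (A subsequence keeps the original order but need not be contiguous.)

5

Let dp[i] be the length of the longest such subsequence ending at index i:
i:      1  2  3  4  5  6  7  8  9
a[i]:  10 13  7 11 11 15 14 17  8
dp:     1  2  1  2  3  4  4  5  2
Maximum dp value is 5.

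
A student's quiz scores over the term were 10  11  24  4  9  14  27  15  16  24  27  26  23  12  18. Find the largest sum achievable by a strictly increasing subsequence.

Let S[i] be the best sum of a strictly increasing subsequence ending at i:
i:       1   2   3   4   5   6   7   8   9  10  11  12  13  14  15
a[i]:   10  11  24   4   9  14  27  15  16  24  27  26  23  12  18
S:      10  21  45   4  13  35  72  50  66  90 117 116  89  33  84
Maximum is 117 (e.g. 10 + 11 + 14 + 15 + 16 + 24 + 27).

117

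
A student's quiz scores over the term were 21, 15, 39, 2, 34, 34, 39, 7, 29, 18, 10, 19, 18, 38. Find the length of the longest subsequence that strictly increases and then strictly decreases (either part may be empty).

inc[i] = longest strictly increasing subsequence ending at i; dec[i] = longest strictly decreasing subsequence starting at i:
i:      1  2  3  4  5  6  7  8  9 10 11 12 13 14
a[i]:  21 15 39  2 34 34 39  7 29 18 10 19 18 38
inc:    1  1  2  1  2  2  3  2  3  3  3  4  4  5
dec:    3  2  5  1  4  4  4  1  3  2  1  2  1  1
Best peak at i=3 (value 39): inc=2, dec=5, length 2+5−1 = 6.

6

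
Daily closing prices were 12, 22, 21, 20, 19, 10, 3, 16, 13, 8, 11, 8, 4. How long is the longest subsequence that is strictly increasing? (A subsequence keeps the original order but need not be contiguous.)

3

Track the smallest tail for each achievable length (strict):
12 → extends → [12]
22 → extends → [12, 22]
21 → replaces 22 → [12, 21]
20 → replaces 21 → [12, 20]
19 → replaces 20 → [12, 19]
10 → replaces 12 → [10, 19]
3 → replaces 10 → [3, 19]
16 → replaces 19 → [3, 16]
13 → replaces 16 → [3, 13]
8 → replaces 13 → [3, 8]
11 → extends → [3, 8, 11]
8 → already a tail → [3, 8, 11]
4 → replaces 8 → [3, 4, 11]
Three tails, so the longest strictly increasing subsequence has length 3 (e.g. 3, 8, 11).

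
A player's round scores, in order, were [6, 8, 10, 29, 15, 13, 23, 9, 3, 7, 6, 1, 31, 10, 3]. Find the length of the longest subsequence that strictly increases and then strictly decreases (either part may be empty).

inc[i] = longest strictly increasing subsequence ending at i; dec[i] = longest strictly decreasing subsequence starting at i:
i:      1  2  3  4  5  6  7  8  9 10 11 12 13 14 15
a[i]:   6  8 10 29 15 13 23  9  3  7  6  1 31 10  3
inc:    1  2  3  4  4  4  5  3  1  2  2  1  6  4  2
dec:    3  4  5  7  6  5  5  4  2  3  2  1  3  2  1
Best peak at i=4 (value 29): inc=4, dec=7, length 4+7−1 = 10.

10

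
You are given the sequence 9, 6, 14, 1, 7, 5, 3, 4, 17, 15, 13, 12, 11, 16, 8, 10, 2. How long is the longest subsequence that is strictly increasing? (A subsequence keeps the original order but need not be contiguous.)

Track the smallest tail for each achievable length (strict):
9 → extends → [9]
6 → replaces 9 → [6]
14 → extends → [6, 14]
1 → replaces 6 → [1, 14]
7 → replaces 14 → [1, 7]
5 → replaces 7 → [1, 5]
3 → replaces 5 → [1, 3]
4 → extends → [1, 3, 4]
17 → extends → [1, 3, 4, 17]
15 → replaces 17 → [1, 3, 4, 15]
13 → replaces 15 → [1, 3, 4, 13]
12 → replaces 13 → [1, 3, 4, 12]
11 → replaces 12 → [1, 3, 4, 11]
16 → extends → [1, 3, 4, 11, 16]
8 → replaces 11 → [1, 3, 4, 8, 16]
10 → replaces 16 → [1, 3, 4, 8, 10]
2 → replaces 3 → [1, 2, 4, 8, 10]
Five tails, so the longest strictly increasing subsequence has length 5 (e.g. 1, 3, 4, 15, 16).

5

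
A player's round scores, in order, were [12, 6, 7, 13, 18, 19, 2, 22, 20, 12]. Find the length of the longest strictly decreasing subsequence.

Negate each value so 'decreasing' becomes 'increasing', then run patience tails on the negated sequence:
-12 → extends → [-12]
-6 → extends → [-12, -6]
-7 → replaces -6 → [-12, -7]
-13 → replaces -12 → [-13, -7]
-18 → replaces -13 → [-18, -7]
-19 → replaces -18 → [-19, -7]
-2 → extends → [-19, -7, -2]
-22 → replaces -19 → [-22, -7, -2]
-20 → replaces -7 → [-22, -20, -2]
-12 → replaces -2 → [-22, -20, -12]
Three tails, so the longest strictly decreasing subsequence of the original has length 3.

3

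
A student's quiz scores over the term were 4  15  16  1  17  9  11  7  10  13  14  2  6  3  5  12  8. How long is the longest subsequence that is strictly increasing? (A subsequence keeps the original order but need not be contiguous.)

5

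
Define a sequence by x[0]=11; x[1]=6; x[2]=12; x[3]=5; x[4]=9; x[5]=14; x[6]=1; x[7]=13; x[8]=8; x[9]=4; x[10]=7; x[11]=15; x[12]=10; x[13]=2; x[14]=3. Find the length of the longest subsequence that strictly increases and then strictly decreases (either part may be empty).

inc[i] = longest strictly increasing subsequence ending at i; dec[i] = longest strictly decreasing subsequence starting at i:
i:      0  1  2  3  4  5  6  7  8  9 10 11 12 13 14
x[i]:  11  6 12  5  9 14  1 13  8  4  7 15 10  2  3
inc:    1  1  2  1  2  3  1  3  2  2  3  4  4  2  3
dec:    5  4  5  3  4  5  1  4  3  2  2  3  2  1  1
Best peak at i=5 (value 14): inc=3, dec=5, length 3+5−1 = 7.

7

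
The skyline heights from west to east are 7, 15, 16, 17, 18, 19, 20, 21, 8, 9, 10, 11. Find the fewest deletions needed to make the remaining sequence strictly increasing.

4

Fewest deletions = n − (longest strictly increasing subsequence).
i:      1  2  3  4  5  6  7  8  9 10 11 12
a[i]:   7 15 16 17 18 19 20 21  8  9 10 11
dp:     1  2  3  4  5  6  7  8  2  3  4  5
max dp = 8, so deletions = 12 − 8 = 4.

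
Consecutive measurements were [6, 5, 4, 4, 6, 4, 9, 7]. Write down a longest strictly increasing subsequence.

5, 6, 9

Patience tails give the LIS length; then backtrack through the dp parents:
6 → extends → [6]
5 → replaces 6 → [5]
4 → replaces 5 → [4]
4 → already a tail → [4]
6 → extends → [4, 6]
4 → already a tail → [4, 6]
9 → extends → [4, 6, 9]
7 → replaces 9 → [4, 6, 7]
Length 3; one witness is 5, 6, 9.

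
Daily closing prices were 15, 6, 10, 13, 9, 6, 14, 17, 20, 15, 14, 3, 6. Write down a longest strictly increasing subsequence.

6, 10, 13, 14, 17, 20

Patience tails give the LIS length; then backtrack through the dp parents:
15 → extends → [15]
6 → replaces 15 → [6]
10 → extends → [6, 10]
13 → extends → [6, 10, 13]
9 → replaces 10 → [6, 9, 13]
6 → already a tail → [6, 9, 13]
14 → extends → [6, 9, 13, 14]
17 → extends → [6, 9, 13, 14, 17]
20 → extends → [6, 9, 13, 14, 17, 20]
15 → replaces 17 → [6, 9, 13, 14, 15, 20]
14 → already a tail → [6, 9, 13, 14, 15, 20]
3 → replaces 6 → [3, 9, 13, 14, 15, 20]
6 → replaces 9 → [3, 6, 13, 14, 15, 20]
Length 6; one witness is 6, 10, 13, 14, 17, 20.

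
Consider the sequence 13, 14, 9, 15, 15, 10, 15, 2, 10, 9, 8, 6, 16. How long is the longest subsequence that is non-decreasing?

6

Let dp[i] be the length of the longest such subsequence ending at index i:
i:      1  2  3  4  5  6  7  8  9 10 11 12 13
a[i]:  13 14  9 15 15 10 15  2 10  9  8  6 16
dp:     1  2  1  3  4  2  5  1  3  2  2  2  6
Maximum dp value is 6.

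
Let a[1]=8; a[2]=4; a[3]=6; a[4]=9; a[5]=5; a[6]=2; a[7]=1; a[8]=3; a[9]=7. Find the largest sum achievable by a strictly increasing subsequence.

Let S[i] be the best sum of a strictly increasing subsequence ending at i:
i:      1  2  3  4  5  6  7  8  9
a[i]:   8  4  6  9  5  2  1  3  7
S:      8  4 10 19  9  2  1  5 17
Maximum is 19 (e.g. 4 + 6 + 9).

19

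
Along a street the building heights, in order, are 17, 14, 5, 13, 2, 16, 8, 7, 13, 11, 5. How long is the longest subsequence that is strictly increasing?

Track the smallest tail for each achievable length (strict):
17 → extends → [17]
14 → replaces 17 → [14]
5 → replaces 14 → [5]
13 → extends → [5, 13]
2 → replaces 5 → [2, 13]
16 → extends → [2, 13, 16]
8 → replaces 13 → [2, 8, 16]
7 → replaces 8 → [2, 7, 16]
13 → replaces 16 → [2, 7, 13]
11 → replaces 13 → [2, 7, 11]
5 → replaces 7 → [2, 5, 11]
Three tails, so the longest strictly increasing subsequence has length 3 (e.g. 5, 13, 16).

3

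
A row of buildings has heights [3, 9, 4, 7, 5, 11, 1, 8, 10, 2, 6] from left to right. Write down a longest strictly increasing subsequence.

Patience tails give the LIS length; then backtrack through the dp parents:
3 → extends → [3]
9 → extends → [3, 9]
4 → replaces 9 → [3, 4]
7 → extends → [3, 4, 7]
5 → replaces 7 → [3, 4, 5]
11 → extends → [3, 4, 5, 11]
1 → replaces 3 → [1, 4, 5, 11]
8 → replaces 11 → [1, 4, 5, 8]
10 → extends → [1, 4, 5, 8, 10]
2 → replaces 4 → [1, 2, 5, 8, 10]
6 → replaces 8 → [1, 2, 5, 6, 10]
Length 5; one witness is 3, 4, 7, 8, 10.

3, 4, 7, 8, 10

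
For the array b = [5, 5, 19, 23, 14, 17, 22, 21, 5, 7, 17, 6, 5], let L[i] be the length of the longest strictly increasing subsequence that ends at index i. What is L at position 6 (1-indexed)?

dp[i] = 1 + max{dp[j] : j<i, b[j]<b[i]} (or 1 if no such j):
i:      1  2  3  4  5  6  7  8  9 10 11 12 13
b[i]:   5  5 19 23 14 17 22 21  5  7 17  6  5
dp:     1  1  2  3  2  3  4  4  1  2  3  2  1
At index 6 the value is 3.

3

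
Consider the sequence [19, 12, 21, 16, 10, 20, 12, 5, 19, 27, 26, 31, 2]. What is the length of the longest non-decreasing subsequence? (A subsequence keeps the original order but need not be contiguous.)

5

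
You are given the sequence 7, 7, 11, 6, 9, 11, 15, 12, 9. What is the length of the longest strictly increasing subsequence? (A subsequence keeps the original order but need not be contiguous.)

Track the smallest tail for each achievable length (strict):
7 → extends → [7]
7 → already a tail → [7]
11 → extends → [7, 11]
6 → replaces 7 → [6, 11]
9 → replaces 11 → [6, 9]
11 → extends → [6, 9, 11]
15 → extends → [6, 9, 11, 15]
12 → replaces 15 → [6, 9, 11, 12]
9 → already a tail → [6, 9, 11, 12]
Four tails, so the longest strictly increasing subsequence has length 4 (e.g. 7, 9, 11, 15).

4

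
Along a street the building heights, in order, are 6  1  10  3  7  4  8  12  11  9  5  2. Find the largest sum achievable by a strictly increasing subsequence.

33

Let S[i] be the best sum of a strictly increasing subsequence ending at i:
i:      1  2  3  4  5  6  7  8  9 10 11 12
a[i]:   6  1 10  3  7  4  8 12 11  9  5  2
S:      6  1 16  4 13  8 21 33 32 30 13  3
Maximum is 33 (e.g. 6 + 7 + 8 + 12).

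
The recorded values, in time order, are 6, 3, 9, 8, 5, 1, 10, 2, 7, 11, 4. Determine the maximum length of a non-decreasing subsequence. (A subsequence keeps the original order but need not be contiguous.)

Track the smallest tail for each achievable length (allowing ties):
6 → extends → [6]
3 → replaces 6 → [3]
9 → extends → [3, 9]
8 → replaces 9 → [3, 8]
5 → replaces 8 → [3, 5]
1 → replaces 3 → [1, 5]
10 → extends → [1, 5, 10]
2 → replaces 5 → [1, 2, 10]
7 → replaces 10 → [1, 2, 7]
11 → extends → [1, 2, 7, 11]
4 → replaces 7 → [1, 2, 4, 11]
Four tails, so the longest non-decreasing subsequence has length 4 (e.g. 6, 9, 10, 11).

4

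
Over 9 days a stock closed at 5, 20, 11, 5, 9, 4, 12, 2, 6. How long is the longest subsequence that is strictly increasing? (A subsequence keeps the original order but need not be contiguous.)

3

Track the smallest tail for each achievable length (strict):
5 → extends → [5]
20 → extends → [5, 20]
11 → replaces 20 → [5, 11]
5 → already a tail → [5, 11]
9 → replaces 11 → [5, 9]
4 → replaces 5 → [4, 9]
12 → extends → [4, 9, 12]
2 → replaces 4 → [2, 9, 12]
6 → replaces 9 → [2, 6, 12]
Three tails, so the longest strictly increasing subsequence has length 3 (e.g. 5, 11, 12).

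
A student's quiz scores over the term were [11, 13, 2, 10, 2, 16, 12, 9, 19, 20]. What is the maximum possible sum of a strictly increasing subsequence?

Let S[i] be the best sum of a strictly increasing subsequence ending at i:
i:      1  2  3  4  5  6  7  8  9 10
a[i]:  11 13  2 10  2 16 12  9 19 20
S:     11 24  2 12  2 40 24 11 59 79
Maximum is 79 (e.g. 11 + 13 + 16 + 19 + 20).

79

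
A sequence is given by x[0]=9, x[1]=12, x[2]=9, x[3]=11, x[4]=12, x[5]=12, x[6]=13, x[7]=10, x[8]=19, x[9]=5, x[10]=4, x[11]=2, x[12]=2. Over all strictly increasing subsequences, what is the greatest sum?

64

Let S[i] be the best sum of a strictly increasing subsequence ending at i:
i:      0  1  2  3  4  5  6  7  8  9 10 11 12
x[i]:   9 12  9 11 12 12 13 10 19  5  4  2  2
S:      9 21  9 20 32 32 45 19 64  5  4  2  2
Maximum is 64 (e.g. 9 + 11 + 12 + 13 + 19).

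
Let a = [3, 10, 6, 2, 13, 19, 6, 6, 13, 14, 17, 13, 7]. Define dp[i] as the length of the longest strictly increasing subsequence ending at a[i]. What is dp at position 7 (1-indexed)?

dp[i] = 1 + max{dp[j] : j<i, a[j]<a[i]} (or 1 if no such j):
i:      1  2  3  4  5  6  7  8  9 10 11 12 13
a[i]:   3 10  6  2 13 19  6  6 13 14 17 13  7
dp:     1  2  2  1  3  4  2  2  3  4  5  3  3
At index 7 the value is 2.

2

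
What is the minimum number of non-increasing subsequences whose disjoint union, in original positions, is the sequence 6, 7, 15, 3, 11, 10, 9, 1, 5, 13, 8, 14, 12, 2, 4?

The minimum number of non-increasing subsequences covering a sequence equals the length of its longest strictly increasing subsequence.
LIS length is 5 (e.g. 6, 7, 11, 13, 14), so 5 piles are needed.

5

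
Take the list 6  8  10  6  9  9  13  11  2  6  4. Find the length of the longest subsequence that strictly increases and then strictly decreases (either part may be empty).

inc[i] = longest strictly increasing subsequence ending at i; dec[i] = longest strictly decreasing subsequence starting at i:
i:      1  2  3  4  5  6  7  8  9 10 11
a[i]:   6  8 10  6  9  9 13 11  2  6  4
inc:    1  2  3  1  3  3  4  4  1  2  2
dec:    2  3  4  2  3  3  4  3  1  2  1
Best peak at i=7 (value 13): inc=4, dec=4, length 4+4−1 = 7.

7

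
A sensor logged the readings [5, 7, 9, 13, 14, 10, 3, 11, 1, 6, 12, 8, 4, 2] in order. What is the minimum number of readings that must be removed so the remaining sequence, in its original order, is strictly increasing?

Fewest deletions = n − (longest strictly increasing subsequence).
Patience tails:
5 → extends → [5]
7 → extends → [5, 7]
9 → extends → [5, 7, 9]
13 → extends → [5, 7, 9, 13]
14 → extends → [5, 7, 9, 13, 14]
10 → replaces 13 → [5, 7, 9, 10, 14]
3 → replaces 5 → [3, 7, 9, 10, 14]
11 → replaces 14 → [3, 7, 9, 10, 11]
1 → replaces 3 → [1, 7, 9, 10, 11]
6 → replaces 7 → [1, 6, 9, 10, 11]
12 → extends → [1, 6, 9, 10, 11, 12]
8 → replaces 9 → [1, 6, 8, 10, 11, 12]
4 → replaces 6 → [1, 4, 8, 10, 11, 12]
2 → replaces 4 → [1, 2, 8, 10, 11, 12]
Longest strictly increasing subsequence has length 6, so deletions = 14 − 6 = 8.

8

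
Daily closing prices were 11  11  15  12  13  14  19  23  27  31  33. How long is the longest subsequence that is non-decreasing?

Track the smallest tail for each achievable length (allowing ties):
11 → extends → [11]
11 → extends → [11, 11]
15 → extends → [11, 11, 15]
12 → replaces 15 → [11, 11, 12]
13 → extends → [11, 11, 12, 13]
14 → extends → [11, 11, 12, 13, 14]
19 → extends → [11, 11, 12, 13, 14, 19]
23 → extends → [11, 11, 12, 13, 14, 19, 23]
27 → extends → [11, 11, 12, 13, 14, 19, 23, 27]
31 → extends → [11, 11, 12, 13, 14, 19, 23, 27, 31]
33 → extends → [11, 11, 12, 13, 14, 19, 23, 27, 31, 33]
Ten tails, so the longest non-decreasing subsequence has length 10 (e.g. 11, 11, 12, 13, 14, 19, 23, 27, 31, 33).

10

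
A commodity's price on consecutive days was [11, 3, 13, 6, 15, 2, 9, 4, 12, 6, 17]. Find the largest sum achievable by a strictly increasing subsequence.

Let S[i] be the best sum of a strictly increasing subsequence ending at i:
i:      1  2  3  4  5  6  7  8  9 10 11
a[i]:  11  3 13  6 15  2  9  4 12  6 17
S:     11  3 24  9 39  2 18  7 30 13 56
Maximum is 56 (e.g. 11 + 13 + 15 + 17).

56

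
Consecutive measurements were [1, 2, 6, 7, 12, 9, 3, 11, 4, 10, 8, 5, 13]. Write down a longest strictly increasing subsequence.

1, 2, 6, 7, 9, 11, 13

Patience tails give the LIS length; then backtrack through the dp parents:
1 → extends → [1]
2 → extends → [1, 2]
6 → extends → [1, 2, 6]
7 → extends → [1, 2, 6, 7]
12 → extends → [1, 2, 6, 7, 12]
9 → replaces 12 → [1, 2, 6, 7, 9]
3 → replaces 6 → [1, 2, 3, 7, 9]
11 → extends → [1, 2, 3, 7, 9, 11]
4 → replaces 7 → [1, 2, 3, 4, 9, 11]
10 → replaces 11 → [1, 2, 3, 4, 9, 10]
8 → replaces 9 → [1, 2, 3, 4, 8, 10]
5 → replaces 8 → [1, 2, 3, 4, 5, 10]
13 → extends → [1, 2, 3, 4, 5, 10, 13]
Length 7; one witness is 1, 2, 6, 7, 9, 11, 13.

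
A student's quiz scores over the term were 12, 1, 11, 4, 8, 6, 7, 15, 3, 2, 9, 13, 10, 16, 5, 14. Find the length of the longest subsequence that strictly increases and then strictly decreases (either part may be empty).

8

inc[i] = longest strictly increasing subsequence ending at i; dec[i] = longest strictly decreasing subsequence starting at i:
i:      1  2  3  4  5  6  7  8  9 10 11 12 13 14 15 16
a[i]:  12  1 11  4  8  6  7 15  3  2  9 13 10 16  5 14
inc:    1  1  2  2  3  3  4  5  2  2  5  6  6  7  3  7
dec:    6  1  5  3  4  3  3  4  2  1  2  3  2  2  1  1
Best peak at i=8 (value 15): inc=5, dec=4, length 5+4−1 = 8.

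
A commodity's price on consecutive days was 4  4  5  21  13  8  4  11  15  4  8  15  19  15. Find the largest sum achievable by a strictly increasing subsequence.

Let S[i] be the best sum of a strictly increasing subsequence ending at i:
i:      1  2  3  4  5  6  7  8  9 10 11 12 13 14
a[i]:   4  4  5 21 13  8  4 11 15  4  8 15 19 15
S:      4  4  9 30 22 17  4 28 43  4 17 43 62 43
Maximum is 62 (e.g. 4 + 5 + 8 + 11 + 15 + 19).

62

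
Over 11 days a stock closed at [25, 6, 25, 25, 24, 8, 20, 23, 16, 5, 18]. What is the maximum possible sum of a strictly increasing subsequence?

Let S[i] be the best sum of a strictly increasing subsequence ending at i:
i:      1  2  3  4  5  6  7  8  9 10 11
a[i]:  25  6 25 25 24  8 20 23 16  5 18
S:     25  6 31 31 30 14 34 57 30  5 48
Maximum is 57 (e.g. 6 + 8 + 20 + 23).

57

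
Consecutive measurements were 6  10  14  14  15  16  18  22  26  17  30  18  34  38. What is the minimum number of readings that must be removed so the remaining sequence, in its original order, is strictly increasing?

3

Fewest deletions = n − (longest strictly increasing subsequence).
Patience tails:
6 → extends → [6]
10 → extends → [6, 10]
14 → extends → [6, 10, 14]
14 → already a tail → [6, 10, 14]
15 → extends → [6, 10, 14, 15]
16 → extends → [6, 10, 14, 15, 16]
18 → extends → [6, 10, 14, 15, 16, 18]
22 → extends → [6, 10, 14, 15, 16, 18, 22]
26 → extends → [6, 10, 14, 15, 16, 18, 22, 26]
17 → replaces 18 → [6, 10, 14, 15, 16, 17, 22, 26]
30 → extends → [6, 10, 14, 15, 16, 17, 22, 26, 30]
18 → replaces 22 → [6, 10, 14, 15, 16, 17, 18, 26, 30]
34 → extends → [6, 10, 14, 15, 16, 17, 18, 26, 30, 34]
38 → extends → [6, 10, 14, 15, 16, 17, 18, 26, 30, 34, 38]
Longest strictly increasing subsequence has length 11, so deletions = 14 − 11 = 3.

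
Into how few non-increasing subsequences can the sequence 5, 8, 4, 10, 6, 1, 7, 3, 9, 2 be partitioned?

4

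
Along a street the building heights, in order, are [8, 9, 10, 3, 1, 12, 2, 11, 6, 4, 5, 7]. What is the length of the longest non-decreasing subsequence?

5

Track the smallest tail for each achievable length (allowing ties):
8 → extends → [8]
9 → extends → [8, 9]
10 → extends → [8, 9, 10]
3 → replaces 8 → [3, 9, 10]
1 → replaces 3 → [1, 9, 10]
12 → extends → [1, 9, 10, 12]
2 → replaces 9 → [1, 2, 10, 12]
11 → replaces 12 → [1, 2, 10, 11]
6 → replaces 10 → [1, 2, 6, 11]
4 → replaces 6 → [1, 2, 4, 11]
5 → replaces 11 → [1, 2, 4, 5]
7 → extends → [1, 2, 4, 5, 7]
Five tails, so the longest non-decreasing subsequence has length 5 (e.g. 1, 2, 4, 5, 7).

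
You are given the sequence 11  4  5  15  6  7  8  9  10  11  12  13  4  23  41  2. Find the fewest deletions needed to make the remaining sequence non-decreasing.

Fewest deletions = n − (longest non-decreasing subsequence).
i:      1  2  3  4  5  6  7  8  9 10 11 12 13 14 15 16
a[i]:  11  4  5 15  6  7  8  9 10 11 12 13  4 23 41  2
dp:     1  1  2  3  3  4  5  6  7  8  9 10  2 11 12  1
max dp = 12, so deletions = 16 − 12 = 4.

4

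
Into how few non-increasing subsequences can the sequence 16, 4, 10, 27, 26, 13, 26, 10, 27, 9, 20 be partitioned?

Place each on the leftmost legal pile:
16 → new pile 1 (tops now [16])
4 → pile 1 (tops now [4])
10 → new pile 2 (tops now [4, 10])
27 → new pile 3 (tops now [4, 10, 27])
26 → pile 3 (tops now [4, 10, 26])
13 → pile 3 (tops now [4, 10, 13])
26 → new pile 4 (tops now [4, 10, 13, 26])
10 → pile 2 (tops now [4, 10, 13, 26])
27 → new pile 5 (tops now [4, 10, 13, 26, 27])
9 → pile 2 (tops now [4, 9, 13, 26, 27])
20 → pile 4 (tops now [4, 9, 13, 20, 27])
Five piles.

5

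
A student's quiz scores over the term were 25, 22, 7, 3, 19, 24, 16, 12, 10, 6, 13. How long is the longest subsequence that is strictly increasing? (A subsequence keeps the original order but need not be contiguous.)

3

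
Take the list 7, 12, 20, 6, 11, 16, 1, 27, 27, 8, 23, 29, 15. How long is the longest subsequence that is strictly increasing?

Track the smallest tail for each achievable length (strict):
7 → extends → [7]
12 → extends → [7, 12]
20 → extends → [7, 12, 20]
6 → replaces 7 → [6, 12, 20]
11 → replaces 12 → [6, 11, 20]
16 → replaces 20 → [6, 11, 16]
1 → replaces 6 → [1, 11, 16]
27 → extends → [1, 11, 16, 27]
27 → already a tail → [1, 11, 16, 27]
8 → replaces 11 → [1, 8, 16, 27]
23 → replaces 27 → [1, 8, 16, 23]
29 → extends → [1, 8, 16, 23, 29]
15 → replaces 16 → [1, 8, 15, 23, 29]
Five tails, so the longest strictly increasing subsequence has length 5 (e.g. 7, 12, 20, 27, 29).

5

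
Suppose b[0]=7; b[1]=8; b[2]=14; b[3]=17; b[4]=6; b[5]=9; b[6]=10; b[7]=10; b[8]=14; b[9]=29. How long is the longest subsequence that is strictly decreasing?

Let dp[i] be the longest strictly decreasing subsequence ending at i:
i:      0  1  2  3  4  5  6  7  8  9
b[i]:   7  8 14 17  6  9 10 10 14 29
dp:     1  1  1  1  2  2  2  2  2  1
Maximum is 2.

2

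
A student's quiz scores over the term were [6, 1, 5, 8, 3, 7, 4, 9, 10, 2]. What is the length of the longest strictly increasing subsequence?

5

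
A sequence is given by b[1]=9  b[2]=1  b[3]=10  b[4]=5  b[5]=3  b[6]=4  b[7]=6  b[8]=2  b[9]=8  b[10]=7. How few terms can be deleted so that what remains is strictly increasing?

Fewest deletions = n − (longest strictly increasing subsequence).
Patience tails:
9 → extends → [9]
1 → replaces 9 → [1]
10 → extends → [1, 10]
5 → replaces 10 → [1, 5]
3 → replaces 5 → [1, 3]
4 → extends → [1, 3, 4]
6 → extends → [1, 3, 4, 6]
2 → replaces 3 → [1, 2, 4, 6]
8 → extends → [1, 2, 4, 6, 8]
7 → replaces 8 → [1, 2, 4, 6, 7]
Longest strictly increasing subsequence has length 5, so deletions = 10 − 5 = 5.

5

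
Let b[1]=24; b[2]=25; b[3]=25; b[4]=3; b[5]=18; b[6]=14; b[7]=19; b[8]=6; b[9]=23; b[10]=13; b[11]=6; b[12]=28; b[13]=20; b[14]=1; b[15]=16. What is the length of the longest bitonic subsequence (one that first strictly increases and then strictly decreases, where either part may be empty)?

7

inc[i] = longest strictly increasing subsequence ending at i; dec[i] = longest strictly decreasing subsequence starting at i:
i:      1  2  3  4  5  6  7  8  9 10 11 12 13 14 15
b[i]:  24 25 25  3 18 14 19  6 23 13  6 28 20  1 16
inc:    1  2  2  1  2  2  3  2  4  3  2  5  4  1  4
dec:    6  6  6  2  5  4  4  2  4  3  2  3  2  1  1
Best peak at i=2 (value 25): inc=2, dec=6, length 2+6−1 = 7.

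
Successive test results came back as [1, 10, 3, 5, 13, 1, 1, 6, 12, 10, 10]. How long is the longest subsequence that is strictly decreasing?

3

Negate each value so 'decreasing' becomes 'increasing', then run patience tails on the negated sequence:
-1 → extends → [-1]
-10 → replaces -1 → [-10]
-3 → extends → [-10, -3]
-5 → replaces -3 → [-10, -5]
-13 → replaces -10 → [-13, -5]
-1 → extends → [-13, -5, -1]
-1 → already a tail → [-13, -5, -1]
-6 → replaces -5 → [-13, -6, -1]
-12 → replaces -6 → [-13, -12, -1]
-10 → replaces -1 → [-13, -12, -10]
-10 → already a tail → [-13, -12, -10]
Three tails, so the longest strictly decreasing subsequence of the original has length 3.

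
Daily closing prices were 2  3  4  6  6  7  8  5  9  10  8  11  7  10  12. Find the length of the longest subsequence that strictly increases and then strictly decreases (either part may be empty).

10

inc[i] = longest strictly increasing subsequence ending at i; dec[i] = longest strictly decreasing subsequence starting at i:
i:      1  2  3  4  5  6  7  8  9 10 11 12 13 14 15
a[i]:   2  3  4  6  6  7  8  5  9 10  8 11  7 10 12
inc:    1  2  3  4  4  5  6  4  7  8  6  9  5  8 10
dec:    1  1  1  2  2  2  2  1  3  3  2  2  1  1  1
Best peak at i=10 (value 10): inc=8, dec=3, length 8+3−1 = 10.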